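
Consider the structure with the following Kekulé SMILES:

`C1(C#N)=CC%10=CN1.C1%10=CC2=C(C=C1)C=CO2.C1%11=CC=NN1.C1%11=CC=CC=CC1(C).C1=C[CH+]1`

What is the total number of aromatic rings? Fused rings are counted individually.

The SMILES encodes a five-membered ring of four carbons and one nitrogen bearing a hydrogen, with two C=C double bonds; a six-membered carbon ring with three alternating C=C double bonds, fused to a five-membered ring containing one oxygen and two C=C double bonds; a five-membered ring with two adjacent nitrogens (one bearing H, one in a double bond) and two double bonds; a seven-membered carbon ring with three C=C double bonds and one sp³ carbon; a three-membered all-carbon ring bearing a positive charge on one carbon, with one C=C double bond.
The 5-membered ring with one N–H is fully conjugated (every ring atom contributes a p orbital); 2 ring double bonds (4 π electrons) plus a heteroatom lone pair (2) give 6 π electrons. Since 6 = 4n+2 (n=1), it is aromatic (pyrrole).
The fused 6/5-membered bicyclic (with one oxygen) is a single π system with 9 sp² atoms and 10 π electrons from ring double bonds plus a heteroatom lone pair. 10 = 4(2)+2, so the system is aromatic and both rings count as aromatic (benzofuran).
The 5-membered ring with two adjacent nitrogens (one N–H, one =N–) is planar and fully conjugated; 2 ring double bonds (4 π electrons) plus a heteroatom lone pair (2) give 6 π electrons. That satisfies 4n+2 with n=1, so it is aromatic (pyrazole).
The 7-membered ring has one sp³ carbon, so it is not fully conjugated — not aromatic (cycloheptatriene).
The 3-membered ring is fully conjugated (every ring atom contributes a p orbital); 1 ring double bond (2 π electrons) plus the carbocation's empty p orbital (0, but keeps the ring conjugated) give 2 π electrons. Since 2 = 4n+2 (n=0), it is aromatic (cyclopropenyl cation).
5 of the 6 rings are aromatic. Total: 5.

5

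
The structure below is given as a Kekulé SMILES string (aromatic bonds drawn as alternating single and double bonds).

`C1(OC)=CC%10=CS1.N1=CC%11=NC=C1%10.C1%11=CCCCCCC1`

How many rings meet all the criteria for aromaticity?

The SMILES encodes a five-membered ring of four carbons and one sulfur, with two C=C double bonds; a six-membered ring with nitrogens at positions 1 and 4 and three alternating double bonds; an eight-membered carbon ring with one C=C double bond.
The 5-membered ring with one sulfur is planar and fully conjugated; 2 ring double bonds (4 π electrons) plus a heteroatom lone pair (2) give 6 π electrons. That satisfies 4n+2 with n=1, so it is aromatic (thiophene).
The 6-membered ring with two nitrogens (1,4) is fully conjugated (every ring atom contributes a p orbital); 3 ring double bonds give 6 π electrons. Since 6 = 4n+2 (n=1), it is aromatic (pyrazine).
The 8-membered ring has six sp³ carbons, so it is not fully conjugated — not aromatic (cyclooctene).
2 of the 3 rings are aromatic. Total: 2.

2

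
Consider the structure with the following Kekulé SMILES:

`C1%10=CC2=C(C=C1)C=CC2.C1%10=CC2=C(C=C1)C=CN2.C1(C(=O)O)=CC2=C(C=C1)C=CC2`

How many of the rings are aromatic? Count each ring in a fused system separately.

The SMILES encodes a six-membered carbon ring with three alternating C=C double bonds, fused to a five-membered carbon ring containing one C=C double bond and one sp³ carbon; a six-membered carbon ring with three alternating C=C double bonds, fused to a five-membered ring containing one N–H nitrogen and two C=C double bonds; a six-membered carbon ring with three alternating C=C double bonds, fused to a five-membered carbon ring containing one C=C double bond and one sp³ carbon.
The 6-membered ring is planar and fully conjugated; 3 ring double bonds give 6 π electrons. Since 6 = 4n+2 (n=1), it is aromatic (benzene ring).
The 5-membered ring has one sp³ carbon, so it is not fully conjugated — not aromatic (cyclopentene ring).
The fused 6/5-membered bicyclic (with one N–H) is a single π system with 9 sp² atoms and 10 π electrons from ring double bonds plus a heteroatom lone pair. 10 = 4(2)+2, so the system is aromatic and both rings count as aromatic (indole).
The second 6-membered ring has a continuous p-orbital overlap around the ring; 3 ring double bonds give 6 π electrons. 6 = 4(1)+2, so it is aromatic (benzene ring).
The second 5-membered ring has one sp³ carbon, so it is not fully conjugated — not aromatic (cyclopentene ring).
4 of the 6 rings are aromatic. Total: 4.

4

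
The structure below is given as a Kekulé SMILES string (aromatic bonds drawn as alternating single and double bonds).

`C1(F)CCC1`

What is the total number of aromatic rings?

The SMILES encodes a four-membered saturated carbon ring.
The 4-membered ring has only sp³ atoms, so it is not fully conjugated — not aromatic (cyclobutane).

0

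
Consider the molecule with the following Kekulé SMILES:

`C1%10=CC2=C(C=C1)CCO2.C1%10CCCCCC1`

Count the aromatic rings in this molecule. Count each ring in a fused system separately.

The SMILES encodes a six-membered carbon ring with three alternating C=C double bonds, fused to a five-membered ring containing one oxygen and two sp³ carbons; a seven-membered saturated carbon ring.
The 6-membered ring is planar and fully conjugated; 3 ring double bonds give 6 π electrons. 6 = 4(1)+2, so it is aromatic (benzene ring).
The 5-membered ring with one oxygen has two sp³ carbons, so it is not fully conjugated — not aromatic (oxolane ring).
The 7-membered ring has only sp³ atoms, so it is not fully conjugated — not aromatic (cycloheptane).
1 of the 3 rings is aromatic. Total: 1.

1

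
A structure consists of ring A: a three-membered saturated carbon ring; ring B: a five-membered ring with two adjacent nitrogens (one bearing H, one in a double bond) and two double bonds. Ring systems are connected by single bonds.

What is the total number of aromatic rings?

Ring A has only sp³ atoms, so it is not fully conjugated — not aromatic (cyclopropane).
Ring B is planar and fully conjugated; 2 ring double bonds (4 π electrons) plus a heteroatom lone pair (2) give 6 π electrons. Since 6 = 4n+2 (n=1), ring B is aromatic (pyrazole).
Aromatic: B. Total: 1.

1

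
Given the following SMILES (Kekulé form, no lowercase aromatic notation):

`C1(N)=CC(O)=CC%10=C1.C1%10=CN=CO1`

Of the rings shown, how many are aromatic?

The SMILES encodes a six-membered carbon ring with three alternating C=C double bonds; a five-membered ring with an oxygen at position 1 and a nitrogen at position 3 (in a C=N bond), with two double bonds.
The 6-membered ring is planar and fully conjugated; 3 ring double bonds give 6 π electrons. Since 6 = 4n+2 (n=1), it is aromatic (benzene).
The 5-membered ring with one oxygen and one =N– is fully conjugated (every ring atom contributes a p orbital); 2 ring double bonds (4 π electrons) plus a heteroatom lone pair (2) give 6 π electrons. That satisfies 4n+2 with n=1, so it is aromatic (oxazole).
2 of the 2 rings are aromatic. Total: 2.

2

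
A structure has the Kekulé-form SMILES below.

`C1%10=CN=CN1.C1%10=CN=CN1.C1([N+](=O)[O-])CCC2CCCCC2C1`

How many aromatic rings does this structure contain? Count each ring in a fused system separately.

The SMILES encodes a five-membered ring with nitrogens at positions 1 and 3 (one bearing H, one in a C=N bond) and two double bonds; a five-membered ring with nitrogens at positions 1 and 3 (one bearing H, one in a C=N bond) and two double bonds; two fused six-membered saturated carbon rings.
The 5-membered ring with two nitrogens (one N–H, one =N–) is planar and fully conjugated; 2 ring double bonds (4 π electrons) plus a heteroatom lone pair (2) give 6 π electrons. 6 = 4(1)+2, so it is aromatic (imidazole).
The second 5-membered ring with two nitrogens (one N–H, one =N–) is planar and fully conjugated; 2 ring double bonds (4 π electrons) plus a heteroatom lone pair (2) give 6 π electrons. Since 6 = 4n+2 (n=1), it is aromatic (imidazole).
The 6-membered ring has only sp³ atoms, so it is not fully conjugated — not aromatic (cyclohexane ring).
The second 6-membered ring has only sp³ atoms, so it is not fully conjugated — not aromatic (cyclohexane ring).
2 of the 4 rings are aromatic. Total: 2.

2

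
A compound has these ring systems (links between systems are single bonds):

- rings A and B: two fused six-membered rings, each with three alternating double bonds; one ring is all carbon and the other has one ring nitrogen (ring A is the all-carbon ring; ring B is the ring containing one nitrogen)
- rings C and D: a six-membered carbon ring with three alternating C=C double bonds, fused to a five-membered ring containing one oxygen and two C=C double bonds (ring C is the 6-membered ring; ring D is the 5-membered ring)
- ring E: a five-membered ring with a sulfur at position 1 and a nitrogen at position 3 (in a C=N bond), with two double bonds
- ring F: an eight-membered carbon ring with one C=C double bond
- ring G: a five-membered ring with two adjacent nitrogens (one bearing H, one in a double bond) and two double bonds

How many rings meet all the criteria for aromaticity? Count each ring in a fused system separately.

Rings A and B form a fused bicyclic system (with one nitrogen) with 10 sp² atoms and 10 π electrons from ring double bonds. 10 = 4(2)+2, so the system is aromatic and both rings count as aromatic (quinoline).
Rings C and D form a fused bicyclic system (with one oxygen) with 9 sp² atoms and 10 π electrons from ring double bonds plus a heteroatom lone pair. 10 = 4(2)+2, so the system is aromatic and both rings count as aromatic (benzofuran).
Ring E is planar and fully conjugated; 2 ring double bonds (4 π electrons) plus a heteroatom lone pair (2) give 6 π electrons. 6 = 4(1)+2, so ring E is aromatic (thiazole).
Ring F has six sp³ carbons, so it is not fully conjugated — not aromatic (cyclooctene).
Ring G is fully conjugated (every ring atom contributes a p orbital); 2 ring double bonds (4 π electrons) plus a heteroatom lone pair (2) give 6 π electrons. 6 = 4(1)+2, so ring G is aromatic (pyrazole).
Aromatic: A, B, C, D, E, G. Total: 6.

6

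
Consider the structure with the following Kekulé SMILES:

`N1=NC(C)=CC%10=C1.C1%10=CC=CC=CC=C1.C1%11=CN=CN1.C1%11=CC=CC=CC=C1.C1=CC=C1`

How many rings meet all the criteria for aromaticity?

2

The SMILES encodes a six-membered ring with two adjacent nitrogens and three alternating double bonds; an eight-membered carbon ring with four alternating C=C double bonds; a five-membered ring with nitrogens at positions 1 and 3 (one bearing H, one in a C=N bond) and two double bonds; an eight-membered carbon ring with four alternating C=C double bonds; a four-membered carbon ring with two alternating C=C double bonds.
The 6-membered ring with two nitrogens (1,2) is fully conjugated (every ring atom contributes a p orbital); 3 ring double bonds give 6 π electrons. Since 6 = 4n+2 (n=1), it is aromatic (pyridazine).
The 8-membered ring has only sp² ring atoms; a planar conformation would have a fully conjugated π system of 8 electrons. But 8 = 4(2), which is 4n not 4n+2, so it is not aromatic (cyclooctatetraene) — cyclooctatetraene distorts into a non-planar tub to avoid antiaromaticity.
The 5-membered ring with two nitrogens (one N–H, one =N–) is fully conjugated (every ring atom contributes a p orbital); 2 ring double bonds (4 π electrons) plus a heteroatom lone pair (2) give 6 π electrons. 6 = 4(1)+2, so it is aromatic (imidazole).
The second 8-membered ring has only sp² ring atoms; a planar conformation would have a fully conjugated π system of 8 electrons. But 8 = 4(2), which is 4n not 4n+2, so it is not aromatic (cyclooctatetraene) — cyclooctatetraene distorts into a non-planar tub to avoid antiaromaticity.
The 4-membered ring has only sp² ring atoms; a planar conformation would have a fully conjugated π system of 4 electrons. But 4 = 4(1), which is 4n not 4n+2, so it is not aromatic (cyclobutadiene) — cyclobutadiene is antiaromatic and distorts to a rectangle.
2 of the 5 rings are aromatic. Total: 2.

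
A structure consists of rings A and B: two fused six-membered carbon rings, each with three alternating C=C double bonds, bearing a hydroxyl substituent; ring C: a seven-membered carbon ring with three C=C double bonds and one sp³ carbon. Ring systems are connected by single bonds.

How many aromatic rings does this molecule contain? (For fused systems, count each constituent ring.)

Rings A and B form a fused bicyclic system with 10 sp² atoms and 10 π electrons from ring double bonds. 10 = 4(2)+2, so the system is aromatic and both rings count as aromatic (naphthalene).
Ring C has one sp³ carbon, so it is not fully conjugated — not aromatic (cycloheptatriene).
Aromatic: A, B. Total: 2.

2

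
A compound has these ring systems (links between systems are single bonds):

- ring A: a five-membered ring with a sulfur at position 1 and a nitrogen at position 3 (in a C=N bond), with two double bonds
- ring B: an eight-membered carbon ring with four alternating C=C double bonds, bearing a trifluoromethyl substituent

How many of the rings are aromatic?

1

Ring A is fully conjugated (every ring atom contributes a p orbital); 2 ring double bonds (4 π electrons) plus a heteroatom lone pair (2) give 6 π electrons. 6 = 4(1)+2, so ring A is aromatic (thiazole).
Ring B has only sp² ring atoms; a planar conformation would have a fully conjugated π system of 8 electrons. But 8 = 4(2), which is 4n not 4n+2, so ring B is not aromatic (cyclooctatetraene) — cyclooctatetraene distorts into a non-planar tub to avoid antiaromaticity.
Aromatic: A. Total: 1.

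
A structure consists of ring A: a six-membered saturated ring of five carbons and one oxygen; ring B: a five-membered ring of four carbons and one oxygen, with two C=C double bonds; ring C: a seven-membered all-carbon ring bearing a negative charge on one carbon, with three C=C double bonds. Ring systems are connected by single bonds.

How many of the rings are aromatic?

Ring A has only sp³ atoms, so it is not fully conjugated — not aromatic (tetrahydropyran).
Ring B has a continuous p-orbital overlap around the ring; 2 ring double bonds (4 π electrons) plus a heteroatom lone pair (2) give 6 π electrons. That satisfies 4n+2 with n=1, so ring B is aromatic (furan).
Ring C has only sp² ring atoms; a planar conformation would have a fully conjugated π system of 8 electrons. But 8 = 4(2), which is 4n not 4n+2, so ring C is not aromatic (cycloheptatrienyl anion).
Aromatic: B. Total: 1.

1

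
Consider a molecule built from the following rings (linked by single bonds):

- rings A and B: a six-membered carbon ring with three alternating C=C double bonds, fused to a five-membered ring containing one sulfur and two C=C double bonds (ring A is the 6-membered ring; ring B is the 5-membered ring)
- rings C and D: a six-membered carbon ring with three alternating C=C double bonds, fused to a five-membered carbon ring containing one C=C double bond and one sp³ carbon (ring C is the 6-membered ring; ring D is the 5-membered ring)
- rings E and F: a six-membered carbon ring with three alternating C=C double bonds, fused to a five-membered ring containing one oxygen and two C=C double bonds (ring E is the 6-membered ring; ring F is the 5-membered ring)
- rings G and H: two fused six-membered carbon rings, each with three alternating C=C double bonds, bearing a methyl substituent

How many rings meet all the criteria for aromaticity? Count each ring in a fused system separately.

7

Rings A and B form a fused bicyclic system (with one sulfur) with 9 sp² atoms and 10 π electrons from ring double bonds plus a heteroatom lone pair. 10 = 4(2)+2, so the system is aromatic and both rings count as aromatic (benzothiophene).
Ring C has a continuous p-orbital overlap around the ring; 3 ring double bonds give 6 π electrons. 6 = 4(1)+2, so ring C is aromatic (benzene ring).
Ring D has one sp³ carbon, so it is not fully conjugated — not aromatic (cyclopentene ring).
Rings E and F form a fused bicyclic system (with one oxygen) with 9 sp² atoms and 10 π electrons from ring double bonds plus a heteroatom lone pair. 10 = 4(2)+2, so the system is aromatic and both rings count as aromatic (benzofuran).
Rings G and H form a fused bicyclic system with 10 sp² atoms and 10 π electrons from ring double bonds. 10 = 4(2)+2, so the system is aromatic and both rings count as aromatic (naphthalene).
Aromatic: A, B, C, E, F, G, H. Total: 7.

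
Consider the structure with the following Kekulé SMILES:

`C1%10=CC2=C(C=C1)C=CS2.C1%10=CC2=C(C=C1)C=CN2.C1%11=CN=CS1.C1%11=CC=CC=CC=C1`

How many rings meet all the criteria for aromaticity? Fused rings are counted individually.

The SMILES encodes a six-membered carbon ring with three alternating C=C double bonds, fused to a five-membered ring containing one sulfur and two C=C double bonds; a six-membered carbon ring with three alternating C=C double bonds, fused to a five-membered ring containing one N–H nitrogen and two C=C double bonds; a five-membered ring with a sulfur at position 1 and a nitrogen at position 3 (in a C=N bond), with two double bonds; an eight-membered carbon ring with four alternating C=C double bonds.
The fused 6/5-membered bicyclic (with one sulfur) is a single π system with 9 sp² atoms and 10 π electrons from ring double bonds plus a heteroatom lone pair. 10 = 4(2)+2, so the system is aromatic and both rings count as aromatic (benzothiophene).
The fused 6/5-membered bicyclic (with one N–H) is a single π system with 9 sp² atoms and 10 π electrons from ring double bonds plus a heteroatom lone pair. 10 = 4(2)+2, so the system is aromatic and both rings count as aromatic (indole).
The 5-membered ring with one sulfur and one =N– is fully conjugated (every ring atom contributes a p orbital); 2 ring double bonds (4 π electrons) plus a heteroatom lone pair (2) give 6 π electrons. 6 = 4(1)+2, so it is aromatic (thiazole).
The 8-membered ring has only sp² ring atoms; a planar conformation would have a fully conjugated π system of 8 electrons. But 8 = 4(2), which is 4n not 4n+2, so it is not aromatic (cyclooctatetraene) — cyclooctatetraene distorts into a non-planar tub to avoid antiaromaticity.
5 of the 6 rings are aromatic. Total: 5.

5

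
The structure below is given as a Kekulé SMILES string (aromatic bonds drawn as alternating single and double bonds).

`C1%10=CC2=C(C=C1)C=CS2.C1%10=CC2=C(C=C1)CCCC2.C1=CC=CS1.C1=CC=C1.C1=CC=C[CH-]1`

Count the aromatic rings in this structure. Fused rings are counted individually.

The SMILES encodes a six-membered carbon ring with three alternating C=C double bonds, fused to a five-membered ring containing one sulfur and two C=C double bonds; a six-membered carbon ring with three alternating C=C double bonds, fused to a saturated six-membered carbon ring; a five-membered ring of four carbons and one sulfur, with two C=C double bonds; a four-membered carbon ring with two alternating C=C double bonds; a five-membered all-carbon ring bearing a negative charge on one carbon, with two C=C double bonds.
The fused 6/5-membered bicyclic (with one sulfur) is a single π system with 9 sp² atoms and 10 π electrons from ring double bonds plus a heteroatom lone pair. 10 = 4(2)+2, so the system is aromatic and both rings count as aromatic (benzothiophene).
The 6-membered ring is fully conjugated (every ring atom contributes a p orbital); 3 ring double bonds give 6 π electrons. 6 = 4(1)+2, so it is aromatic (benzene ring).
The second 6-membered ring has four sp³ carbons, so it is not fully conjugated — not aromatic (cyclohexane ring).
The 5-membered ring with one sulfur is fully conjugated (every ring atom contributes a p orbital); 2 ring double bonds (4 π electrons) plus a heteroatom lone pair (2) give 6 π electrons. 6 = 4(1)+2, so it is aromatic (thiophene).
The 4-membered ring has only sp² ring atoms; a planar conformation would have a fully conjugated π system of 4 electrons. But 4 = 4(1), which is 4n not 4n+2, so it is not aromatic (cyclobutadiene) — cyclobutadiene is antiaromatic and distorts to a rectangle.
The 5-membered ring has a continuous p-orbital overlap around the ring; 2 ring double bonds (4 π electrons) plus the carbanion lone pair (2) give 6 π electrons. Since 6 = 4n+2 (n=1), it is aromatic (cyclopentadienyl anion).
5 of the 7 rings are aromatic. Total: 5.

5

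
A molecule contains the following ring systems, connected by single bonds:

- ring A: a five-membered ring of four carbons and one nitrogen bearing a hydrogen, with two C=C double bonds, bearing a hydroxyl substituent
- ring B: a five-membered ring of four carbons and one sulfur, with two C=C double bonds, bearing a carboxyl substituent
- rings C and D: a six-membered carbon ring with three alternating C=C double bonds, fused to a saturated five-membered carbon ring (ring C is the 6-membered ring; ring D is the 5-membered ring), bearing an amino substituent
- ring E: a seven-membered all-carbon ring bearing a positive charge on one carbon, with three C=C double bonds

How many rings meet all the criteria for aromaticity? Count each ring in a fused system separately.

Ring A is fully conjugated (every ring atom contributes a p orbital); 2 ring double bonds (4 π electrons) plus a heteroatom lone pair (2) give 6 π electrons. 6 = 4(1)+2, so ring A is aromatic (pyrrole).
Ring B has a continuous p-orbital overlap around the ring; 2 ring double bonds (4 π electrons) plus a heteroatom lone pair (2) give 6 π electrons. 6 = 4(1)+2, so ring B is aromatic (thiophene).
Ring C is planar and fully conjugated; 3 ring double bonds give 6 π electrons. Since 6 = 4n+2 (n=1), ring C is aromatic (benzene ring).
Ring D has three sp³ carbons, so it is not fully conjugated — not aromatic (cyclopentane ring).
Ring E is fully conjugated (every ring atom contributes a p orbital); 3 ring double bonds (6 π electrons) plus the carbocation's empty p orbital (0, but keeps the ring conjugated) give 6 π electrons. Since 6 = 4n+2 (n=1), ring E is aromatic (tropylium cation).
Aromatic: A, B, C, E. Total: 4.

4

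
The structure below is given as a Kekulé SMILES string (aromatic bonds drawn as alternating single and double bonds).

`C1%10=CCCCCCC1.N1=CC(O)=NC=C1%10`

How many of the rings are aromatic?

The SMILES encodes an eight-membered carbon ring with one C=C double bond; a six-membered ring with nitrogens at positions 1 and 4 and three alternating double bonds.
The 8-membered ring has six sp³ carbons, so it is not fully conjugated — not aromatic (cyclooctene).
The 6-membered ring with two nitrogens (1,4) is fully conjugated (every ring atom contributes a p orbital); 3 ring double bonds give 6 π electrons. That satisfies 4n+2 with n=1, so it is aromatic (pyrazine).
1 of the 2 rings is aromatic. Total: 1.

1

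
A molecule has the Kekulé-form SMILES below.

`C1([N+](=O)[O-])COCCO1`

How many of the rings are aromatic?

The SMILES encodes a six-membered saturated ring with oxygens at positions 1 and 4.
The 6-membered ring with two oxygens (1,4) has only sp³ atoms, so it is not fully conjugated — not aromatic (1,4-dioxane).

0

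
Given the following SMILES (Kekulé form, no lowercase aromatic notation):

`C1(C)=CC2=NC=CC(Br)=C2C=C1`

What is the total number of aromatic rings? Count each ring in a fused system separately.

2

The SMILES encodes two fused six-membered rings, each with three alternating double bonds; one ring is all carbon and the other has one ring nitrogen.
The fused 6/6-membered bicyclic (with one nitrogen) is a single π system with 10 sp² atoms and 10 π electrons from ring double bonds. 10 = 4(2)+2, so the system is aromatic and both rings count as aromatic (quinoline).
2 of the 2 rings are aromatic. Total: 2.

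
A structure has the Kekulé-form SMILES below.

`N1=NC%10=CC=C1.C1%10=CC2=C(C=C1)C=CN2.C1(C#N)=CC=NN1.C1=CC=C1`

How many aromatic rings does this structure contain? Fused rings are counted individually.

4

The SMILES encodes a six-membered ring with two adjacent nitrogens and three alternating double bonds; a six-membered carbon ring with three alternating C=C double bonds, fused to a five-membered ring containing one N–H nitrogen and two C=C double bonds; a five-membered ring with two adjacent nitrogens (one bearing H, one in a double bond) and two double bonds; a four-membered carbon ring with two alternating C=C double bonds.
The 6-membered ring with two nitrogens (1,2) is fully conjugated (every ring atom contributes a p orbital); 3 ring double bonds give 6 π electrons. Since 6 = 4n+2 (n=1), it is aromatic (pyridazine).
The fused 6/5-membered bicyclic (with one N–H) is a single π system with 9 sp² atoms and 10 π electrons from ring double bonds plus a heteroatom lone pair. 10 = 4(2)+2, so the system is aromatic and both rings count as aromatic (indole).
The 5-membered ring with two adjacent nitrogens (one N–H, one =N–) is planar and fully conjugated; 2 ring double bonds (4 π electrons) plus a heteroatom lone pair (2) give 6 π electrons. Since 6 = 4n+2 (n=1), it is aromatic (pyrazole).
The 4-membered ring has only sp² ring atoms; a planar conformation would have a fully conjugated π system of 4 electrons. But 4 = 4(1), which is 4n not 4n+2, so it is not aromatic (cyclobutadiene) — cyclobutadiene is antiaromatic and distorts to a rectangle.
4 of the 5 rings are aromatic. Total: 4.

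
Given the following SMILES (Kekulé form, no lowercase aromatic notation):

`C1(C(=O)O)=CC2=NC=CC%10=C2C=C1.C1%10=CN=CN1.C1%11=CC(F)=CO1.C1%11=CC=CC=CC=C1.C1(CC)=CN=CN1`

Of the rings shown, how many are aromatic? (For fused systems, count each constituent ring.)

5

The SMILES encodes two fused six-membered rings, each with three alternating double bonds; one ring is all carbon and the other has one ring nitrogen; a five-membered ring with nitrogens at positions 1 and 3 (one bearing H, one in a C=N bond) and two double bonds; a five-membered ring of four carbons and one oxygen, with two C=C double bonds; an eight-membered carbon ring with four alternating C=C double bonds; a five-membered ring with nitrogens at positions 1 and 3 (one bearing H, one in a C=N bond) and two double bonds.
The fused 6/6-membered bicyclic (with one nitrogen) is a single π system with 10 sp² atoms and 10 π electrons from ring double bonds. 10 = 4(2)+2, so the system is aromatic and both rings count as aromatic (quinoline).
The 5-membered ring with two nitrogens (one N–H, one =N–) has a continuous p-orbital overlap around the ring; 2 ring double bonds (4 π electrons) plus a heteroatom lone pair (2) give 6 π electrons. Since 6 = 4n+2 (n=1), it is aromatic (imidazole).
The 5-membered ring with one oxygen is fully conjugated (every ring atom contributes a p orbital); 2 ring double bonds (4 π electrons) plus a heteroatom lone pair (2) give 6 π electrons. Since 6 = 4n+2 (n=1), it is aromatic (furan).
The 8-membered ring has only sp² ring atoms; a planar conformation would have a fully conjugated π system of 8 electrons. But 8 = 4(2), which is 4n not 4n+2, so it is not aromatic (cyclooctatetraene) — cyclooctatetraene distorts into a non-planar tub to avoid antiaromaticity.
The second 5-membered ring with two nitrogens (one N–H, one =N–) is planar and fully conjugated; 2 ring double bonds (4 π electrons) plus a heteroatom lone pair (2) give 6 π electrons. That satisfies 4n+2 with n=1, so it is aromatic (imidazole).
5 of the 6 rings are aromatic. Total: 5.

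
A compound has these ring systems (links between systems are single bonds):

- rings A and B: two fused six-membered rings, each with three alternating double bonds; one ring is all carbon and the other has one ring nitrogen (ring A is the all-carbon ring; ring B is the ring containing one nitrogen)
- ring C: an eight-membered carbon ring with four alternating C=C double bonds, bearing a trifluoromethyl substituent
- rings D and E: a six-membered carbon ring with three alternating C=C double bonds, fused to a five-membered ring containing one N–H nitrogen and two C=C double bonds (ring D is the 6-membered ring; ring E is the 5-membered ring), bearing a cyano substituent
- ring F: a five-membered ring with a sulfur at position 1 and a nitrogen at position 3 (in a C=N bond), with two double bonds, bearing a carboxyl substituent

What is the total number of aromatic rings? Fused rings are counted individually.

5

Rings A and B form a fused bicyclic system (with one nitrogen) with 10 sp² atoms and 10 π electrons from ring double bonds. 10 = 4(2)+2, so the system is aromatic and both rings count as aromatic (quinoline).
Ring C has only sp² ring atoms; a planar conformation would have a fully conjugated π system of 8 electrons. But 8 = 4(2), which is 4n not 4n+2, so ring C is not aromatic (cyclooctatetraene) — cyclooctatetraene distorts into a non-planar tub to avoid antiaromaticity.
Rings D and E form a fused bicyclic system (with one N–H) with 9 sp² atoms and 10 π electrons from ring double bonds plus a heteroatom lone pair. 10 = 4(2)+2, so the system is aromatic and both rings count as aromatic (indole).
Ring F is planar and fully conjugated; 2 ring double bonds (4 π electrons) plus a heteroatom lone pair (2) give 6 π electrons. That satisfies 4n+2 with n=1, so ring F is aromatic (thiazole).
Aromatic: A, B, D, E, F. Total: 5.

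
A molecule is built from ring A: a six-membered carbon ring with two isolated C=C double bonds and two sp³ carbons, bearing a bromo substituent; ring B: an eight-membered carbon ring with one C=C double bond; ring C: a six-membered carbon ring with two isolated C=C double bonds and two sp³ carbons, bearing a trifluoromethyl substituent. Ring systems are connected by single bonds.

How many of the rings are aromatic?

Ring A has two sp³ carbons, so it is not fully conjugated — not aromatic (1,4-cyclohexadiene).
Ring B has six sp³ carbons, so it is not fully conjugated — not aromatic (cyclooctene).
Ring C has two sp³ carbons, so it is not fully conjugated — not aromatic (1,4-cyclohexadiene).
No ring is aromatic. Total: 0.

0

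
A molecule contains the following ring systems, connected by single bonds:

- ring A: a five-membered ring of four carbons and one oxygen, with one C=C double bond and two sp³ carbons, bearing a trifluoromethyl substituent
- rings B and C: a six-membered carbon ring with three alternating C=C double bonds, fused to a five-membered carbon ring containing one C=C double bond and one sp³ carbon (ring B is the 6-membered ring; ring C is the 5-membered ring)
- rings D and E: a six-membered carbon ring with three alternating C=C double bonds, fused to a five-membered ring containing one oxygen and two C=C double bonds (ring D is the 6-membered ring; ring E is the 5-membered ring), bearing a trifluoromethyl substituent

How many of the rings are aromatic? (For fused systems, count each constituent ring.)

3

Ring A has two sp³ carbons, so it is not fully conjugated — not aromatic (2,3-dihydrofuran).
Ring B is planar and fully conjugated; 3 ring double bonds give 6 π electrons. Since 6 = 4n+2 (n=1), ring B is aromatic (benzene ring).
Ring C has one sp³ carbon, so it is not fully conjugated — not aromatic (cyclopentene ring).
Rings D and E form a fused bicyclic system (with one oxygen) with 9 sp² atoms and 10 π electrons from ring double bonds plus a heteroatom lone pair. 10 = 4(2)+2, so the system is aromatic and both rings count as aromatic (benzofuran).
Aromatic: B, D, E. Total: 3.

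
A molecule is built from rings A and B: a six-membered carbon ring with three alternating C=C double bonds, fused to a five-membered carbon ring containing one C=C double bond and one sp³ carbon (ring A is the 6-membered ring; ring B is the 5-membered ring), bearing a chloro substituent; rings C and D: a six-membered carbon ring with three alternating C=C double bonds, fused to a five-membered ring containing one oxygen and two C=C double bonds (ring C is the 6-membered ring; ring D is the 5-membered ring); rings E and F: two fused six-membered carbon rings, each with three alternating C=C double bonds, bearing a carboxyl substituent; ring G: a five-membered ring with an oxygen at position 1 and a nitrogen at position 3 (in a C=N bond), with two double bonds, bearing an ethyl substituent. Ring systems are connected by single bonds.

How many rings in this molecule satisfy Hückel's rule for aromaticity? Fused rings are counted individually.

6

Ring A is fully conjugated (every ring atom contributes a p orbital); 3 ring double bonds give 6 π electrons. 6 = 4(1)+2, so ring A is aromatic (benzene ring).
Ring B has one sp³ carbon, so it is not fully conjugated — not aromatic (cyclopentene ring).
Rings C and D form a fused bicyclic system (with one oxygen) with 9 sp² atoms and 10 π electrons from ring double bonds plus a heteroatom lone pair. 10 = 4(2)+2, so the system is aromatic and both rings count as aromatic (benzofuran).
Rings E and F form a fused bicyclic system with 10 sp² atoms and 10 π electrons from ring double bonds. 10 = 4(2)+2, so the system is aromatic and both rings count as aromatic (naphthalene).
Ring G is fully conjugated (every ring atom contributes a p orbital); 2 ring double bonds (4 π electrons) plus a heteroatom lone pair (2) give 6 π electrons. Since 6 = 4n+2 (n=1), ring G is aromatic (oxazole).
Aromatic: A, C, D, E, F, G. Total: 6.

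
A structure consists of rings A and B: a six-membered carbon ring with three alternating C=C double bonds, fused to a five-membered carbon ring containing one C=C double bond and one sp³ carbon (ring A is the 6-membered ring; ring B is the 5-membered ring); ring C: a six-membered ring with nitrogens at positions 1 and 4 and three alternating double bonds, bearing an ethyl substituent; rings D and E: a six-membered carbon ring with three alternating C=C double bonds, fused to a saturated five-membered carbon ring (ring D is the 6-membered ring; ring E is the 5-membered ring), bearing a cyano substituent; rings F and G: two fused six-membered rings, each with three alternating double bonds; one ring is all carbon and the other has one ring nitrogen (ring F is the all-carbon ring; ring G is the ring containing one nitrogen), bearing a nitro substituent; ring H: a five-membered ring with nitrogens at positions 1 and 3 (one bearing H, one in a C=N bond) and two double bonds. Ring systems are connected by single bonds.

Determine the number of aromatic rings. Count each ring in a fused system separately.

6

Ring A has a continuous p-orbital overlap around the ring; 3 ring double bonds give 6 π electrons. Since 6 = 4n+2 (n=1), ring A is aromatic (benzene ring).
Ring B has one sp³ carbon, so it is not fully conjugated — not aromatic (cyclopentene ring).
Ring C has a continuous p-orbital overlap around the ring; 3 ring double bonds give 6 π electrons. 6 = 4(1)+2, so ring C is aromatic (pyrazine).
Ring D is planar and fully conjugated; 3 ring double bonds give 6 π electrons. Since 6 = 4n+2 (n=1), ring D is aromatic (benzene ring).
Ring E has three sp³ carbons, so it is not fully conjugated — not aromatic (cyclopentane ring).
Rings F and G form a fused bicyclic system (with one nitrogen) with 10 sp² atoms and 10 π electrons from ring double bonds. 10 = 4(2)+2, so the system is aromatic and both rings count as aromatic (quinoline).
Ring H has a continuous p-orbital overlap around the ring; 2 ring double bonds (4 π electrons) plus a heteroatom lone pair (2) give 6 π electrons. That satisfies 4n+2 with n=1, so ring H is aromatic (imidazole).
Aromatic: A, C, D, F, G, H. Total: 6.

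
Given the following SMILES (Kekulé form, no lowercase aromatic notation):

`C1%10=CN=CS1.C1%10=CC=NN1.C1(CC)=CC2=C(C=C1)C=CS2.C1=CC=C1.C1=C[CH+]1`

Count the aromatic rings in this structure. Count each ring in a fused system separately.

5

The SMILES encodes a five-membered ring with a sulfur at position 1 and a nitrogen at position 3 (in a C=N bond), with two double bonds; a five-membered ring with two adjacent nitrogens (one bearing H, one in a double bond) and two double bonds; a six-membered carbon ring with three alternating C=C double bonds, fused to a five-membered ring containing one sulfur and two C=C double bonds; a four-membered carbon ring with two alternating C=C double bonds; a three-membered all-carbon ring bearing a positive charge on one carbon, with one C=C double bond.
The 5-membered ring with one sulfur and one =N– has a continuous p-orbital overlap around the ring; 2 ring double bonds (4 π electrons) plus a heteroatom lone pair (2) give 6 π electrons. That satisfies 4n+2 with n=1, so it is aromatic (thiazole).
The 5-membered ring with two adjacent nitrogens (one N–H, one =N–) is fully conjugated (every ring atom contributes a p orbital); 2 ring double bonds (4 π electrons) plus a heteroatom lone pair (2) give 6 π electrons. 6 = 4(1)+2, so it is aromatic (pyrazole).
The fused 6/5-membered bicyclic (with one sulfur) is a single π system with 9 sp² atoms and 10 π electrons from ring double bonds plus a heteroatom lone pair. 10 = 4(2)+2, so the system is aromatic and both rings count as aromatic (benzothiophene).
The 4-membered ring has only sp² ring atoms; a planar conformation would have a fully conjugated π system of 4 electrons. But 4 = 4(1), which is 4n not 4n+2, so it is not aromatic (cyclobutadiene) — cyclobutadiene is antiaromatic and distorts to a rectangle.
The 3-membered ring is planar and fully conjugated; 1 ring double bond (2 π electrons) plus the carbocation's empty p orbital (0, but keeps the ring conjugated) give 2 π electrons. Since 2 = 4n+2 (n=0), it is aromatic (cyclopropenyl cation).
5 of the 6 rings are aromatic. Total: 5.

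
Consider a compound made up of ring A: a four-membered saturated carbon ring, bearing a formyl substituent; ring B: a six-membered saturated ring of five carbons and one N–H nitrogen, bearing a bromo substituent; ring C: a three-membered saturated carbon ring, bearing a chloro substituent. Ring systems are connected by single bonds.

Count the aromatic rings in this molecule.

Ring A has only sp³ atoms, so it is not fully conjugated — not aromatic (cyclobutane).
Ring B has only sp³ atoms, so it is not fully conjugated — not aromatic (piperidine).
Ring C has only sp³ atoms, so it is not fully conjugated — not aromatic (cyclopropane).
No ring is aromatic. Total: 0.

0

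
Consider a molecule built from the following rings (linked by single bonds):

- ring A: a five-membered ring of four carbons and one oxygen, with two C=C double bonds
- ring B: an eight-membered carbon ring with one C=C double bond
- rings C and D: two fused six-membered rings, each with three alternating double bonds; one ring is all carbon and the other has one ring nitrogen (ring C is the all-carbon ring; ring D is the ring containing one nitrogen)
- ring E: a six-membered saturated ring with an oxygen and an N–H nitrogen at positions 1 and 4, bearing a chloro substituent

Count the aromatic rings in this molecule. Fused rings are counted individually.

3

Ring A has a continuous p-orbital overlap around the ring; 2 ring double bonds (4 π electrons) plus a heteroatom lone pair (2) give 6 π electrons. That satisfies 4n+2 with n=1, so ring A is aromatic (furan).
Ring B has six sp³ carbons, so it is not fully conjugated — not aromatic (cyclooctene).
Rings C and D form a fused bicyclic system (with one nitrogen) with 10 sp² atoms and 10 π electrons from ring double bonds. 10 = 4(2)+2, so the system is aromatic and both rings count as aromatic (quinoline).
Ring E has only sp³ atoms, so it is not fully conjugated — not aromatic (morpholine).
Aromatic: A, C, D. Total: 3.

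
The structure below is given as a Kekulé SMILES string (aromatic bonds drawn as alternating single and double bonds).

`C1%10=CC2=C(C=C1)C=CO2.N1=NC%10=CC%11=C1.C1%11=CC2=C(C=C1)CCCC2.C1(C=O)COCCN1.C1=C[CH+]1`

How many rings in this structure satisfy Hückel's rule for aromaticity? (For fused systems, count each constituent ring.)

The SMILES encodes a six-membered carbon ring with three alternating C=C double bonds, fused to a five-membered ring containing one oxygen and two C=C double bonds; a six-membered ring with two adjacent nitrogens and three alternating double bonds; a six-membered carbon ring with three alternating C=C double bonds, fused to a saturated six-membered carbon ring; a six-membered saturated ring with an oxygen and an N–H nitrogen at positions 1 and 4; a three-membered all-carbon ring bearing a positive charge on one carbon, with one C=C double bond.
The fused 6/5-membered bicyclic (with one oxygen) is a single π system with 9 sp² atoms and 10 π electrons from ring double bonds plus a heteroatom lone pair. 10 = 4(2)+2, so the system is aromatic and both rings count as aromatic (benzofuran).
The 6-membered ring with two nitrogens (1,2) has a continuous p-orbital overlap around the ring; 3 ring double bonds give 6 π electrons. 6 = 4(1)+2, so it is aromatic (pyridazine).
The 6-membered ring has a continuous p-orbital overlap around the ring; 3 ring double bonds give 6 π electrons. 6 = 4(1)+2, so it is aromatic (benzene ring).
The second 6-membered ring has four sp³ carbons, so it is not fully conjugated — not aromatic (cyclohexane ring).
The 6-membered ring with one oxygen and one N–H (1,4) has only sp³ atoms, so it is not fully conjugated — not aromatic (morpholine).
The 3-membered ring has a continuous p-orbital overlap around the ring; 1 ring double bond (2 π electrons) plus the carbocation's empty p orbital (0, but keeps the ring conjugated) give 2 π electrons. That satisfies 4n+2 with n=0, so it is aromatic (cyclopropenyl cation).
5 of the 7 rings are aromatic. Total: 5.

5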